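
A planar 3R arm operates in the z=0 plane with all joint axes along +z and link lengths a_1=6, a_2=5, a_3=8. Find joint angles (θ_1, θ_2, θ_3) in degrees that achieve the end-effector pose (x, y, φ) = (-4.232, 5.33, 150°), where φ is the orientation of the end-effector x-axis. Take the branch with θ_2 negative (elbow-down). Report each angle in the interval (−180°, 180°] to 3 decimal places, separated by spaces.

82.516 -150.000 -142.515

wrist centre = target − a_3·(cos φ, sin φ) = (2.6962, 1.3300)
cos θ_2 = (9.0384−6²−5²)/(2·6·5) = -0.8660; θ_2 = -150.0001° (elbow-down)
β = atan2(1.3300,2.6962) = 26.2565°; ψ = atan2(-2.5000,1.6699) = -56.2591°
θ_1 = β − ψ = 82.5156°
θ_3 = φ − θ_1 − θ_2 = -142.5154° (wrapped to (-180°,180°])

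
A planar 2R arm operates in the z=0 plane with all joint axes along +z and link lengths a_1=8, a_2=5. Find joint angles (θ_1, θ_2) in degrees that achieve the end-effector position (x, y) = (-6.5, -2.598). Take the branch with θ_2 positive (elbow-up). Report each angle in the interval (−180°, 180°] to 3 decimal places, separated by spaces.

cos θ_2 = (48.9996−8²−5²)/(2·8·5) = -0.5000; θ_2 = 120.0003° (elbow-up)
β = atan2(-2.5980,-6.5000) = -158.2138°; ψ = atan2(4.3301,5.5000) = 38.2132°
θ_1 = β − ψ = -196.4270°

163.573 120.000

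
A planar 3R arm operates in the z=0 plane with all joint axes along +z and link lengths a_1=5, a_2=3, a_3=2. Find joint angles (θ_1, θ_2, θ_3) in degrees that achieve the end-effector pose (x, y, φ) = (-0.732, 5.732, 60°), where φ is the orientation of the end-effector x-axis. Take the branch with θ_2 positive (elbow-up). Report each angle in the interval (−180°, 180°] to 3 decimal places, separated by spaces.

76.826 120.001 -136.827

wrist centre = target − a_3·(cos φ, sin φ) = (-1.7320, 3.9999)
cos θ_2 = (18.9994−5²−3²)/(2·5·3) = -0.5000; θ_2 = 120.0013° (elbow-up)
β = atan2(3.9999,-1.7320) = 113.4129°; ψ = atan2(2.5980,3.4999) = 36.5869°
θ_1 = β − ψ = 76.8260°
θ_3 = φ − θ_1 − θ_2 = -136.8273° (wrapped to (-180°,180°])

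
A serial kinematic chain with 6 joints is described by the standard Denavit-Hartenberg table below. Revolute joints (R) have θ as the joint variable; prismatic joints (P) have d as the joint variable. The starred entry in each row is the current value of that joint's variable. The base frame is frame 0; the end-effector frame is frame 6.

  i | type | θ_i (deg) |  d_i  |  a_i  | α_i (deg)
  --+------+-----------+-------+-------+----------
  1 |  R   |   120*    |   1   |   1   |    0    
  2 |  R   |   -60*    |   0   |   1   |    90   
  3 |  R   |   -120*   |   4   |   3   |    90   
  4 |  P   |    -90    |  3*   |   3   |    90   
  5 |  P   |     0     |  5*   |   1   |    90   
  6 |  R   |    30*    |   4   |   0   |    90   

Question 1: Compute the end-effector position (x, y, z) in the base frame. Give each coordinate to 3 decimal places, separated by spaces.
after link 1: o_1 = (-0.5000, 0.8660, 1.0000)
after link 2: o_2 = (0.0000, 1.7321, 1.0000)
after link 3: o_3 = (2.7141, -1.5670, -1.5981)
after link 4: o_4 = (-1.1830, -2.3170, -0.0981)
after link 5: o_5 = (-0.7990, 0.3481, 4.2321)
after link 6: o_6 = (0.9330, 3.3481, 2.2321)

0.933 3.348 2.232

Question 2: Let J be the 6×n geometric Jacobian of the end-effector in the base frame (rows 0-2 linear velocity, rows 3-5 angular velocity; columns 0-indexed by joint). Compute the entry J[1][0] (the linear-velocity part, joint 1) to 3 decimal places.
0.933

axis z_0 = ẑ; lever o_n−o_0 = (0.9330,3.3481,2.2321)
cross product → J_v[:, 0] = (-3.3481,0.9330,0.0000)
J_ω[:, 0] = z_0
entry J[1][0] = 0.9330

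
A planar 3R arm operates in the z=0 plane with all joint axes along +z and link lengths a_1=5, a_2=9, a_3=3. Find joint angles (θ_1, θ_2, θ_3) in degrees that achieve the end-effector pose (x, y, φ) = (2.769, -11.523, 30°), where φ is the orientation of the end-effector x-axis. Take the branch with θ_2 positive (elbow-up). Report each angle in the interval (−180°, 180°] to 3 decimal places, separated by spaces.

wrist centre = target − a_3·(cos φ, sin φ) = (0.1709, -13.0230)
cos θ_2 = (169.6277−5²−9²)/(2·5·9) = 0.7070; θ_2 = 45.0107° (elbow-up)
β = atan2(-13.0230,0.1709) = -89.2480°; ψ = atan2(6.3651,11.3628) = 29.2565°
θ_1 = β − ψ = -118.5045°
θ_3 = φ − θ_1 − θ_2 = 103.4938° (wrapped to (-180°,180°])

-118.505 45.011 103.494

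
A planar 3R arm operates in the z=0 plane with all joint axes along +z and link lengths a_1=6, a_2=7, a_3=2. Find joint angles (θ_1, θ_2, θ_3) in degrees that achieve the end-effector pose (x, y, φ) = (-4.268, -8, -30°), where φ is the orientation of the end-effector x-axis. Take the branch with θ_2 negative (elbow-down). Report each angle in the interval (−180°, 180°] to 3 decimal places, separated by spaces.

-81.203 -90.000 141.203

wrist centre = target − a_3·(cos φ, sin φ) = (-6.0001, -7.0000)
cos θ_2 = (85.0006−6²−7²)/(2·6·7) = 0.0000; θ_2 = -89.9996° (elbow-down)
β = atan2(-7.0000,-6.0001) = -130.6015°; ψ = atan2(-7.0000,6.0001) = -49.3985°
θ_1 = β − ψ = -81.2031°
θ_3 = φ − θ_1 − θ_2 = 141.2027° (wrapped to (-180°,180°])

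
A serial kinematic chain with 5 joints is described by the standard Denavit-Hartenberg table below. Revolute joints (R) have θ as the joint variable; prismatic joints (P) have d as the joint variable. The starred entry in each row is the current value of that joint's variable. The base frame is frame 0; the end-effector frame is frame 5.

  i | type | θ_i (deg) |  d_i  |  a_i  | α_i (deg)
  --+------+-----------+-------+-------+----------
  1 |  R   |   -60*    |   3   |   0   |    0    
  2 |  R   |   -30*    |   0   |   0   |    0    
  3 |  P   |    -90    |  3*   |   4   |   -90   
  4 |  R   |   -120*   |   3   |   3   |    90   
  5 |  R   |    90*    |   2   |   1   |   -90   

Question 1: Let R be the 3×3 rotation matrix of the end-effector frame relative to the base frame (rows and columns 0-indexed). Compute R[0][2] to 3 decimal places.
End-effector z-axis (col 2 of R) = (-0.5000,-0.0000,-0.8660)
R[0][2] = -0.5000

-0.500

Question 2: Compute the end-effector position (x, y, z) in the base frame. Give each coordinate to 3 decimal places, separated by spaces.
after link 1: o_1 = (0.0000, 0.0000, 3.0000)
after link 2: o_2 = (0.0000, 0.0000, 3.0000)
after link 3: o_3 = (-4.0000, -0.0000, 6.0000)
after link 4: o_4 = (-2.5000, -3.0000, 8.5981)
after link 5: o_5 = (-0.7679, -4.0000, 7.5981)

-0.768 -4.000 7.598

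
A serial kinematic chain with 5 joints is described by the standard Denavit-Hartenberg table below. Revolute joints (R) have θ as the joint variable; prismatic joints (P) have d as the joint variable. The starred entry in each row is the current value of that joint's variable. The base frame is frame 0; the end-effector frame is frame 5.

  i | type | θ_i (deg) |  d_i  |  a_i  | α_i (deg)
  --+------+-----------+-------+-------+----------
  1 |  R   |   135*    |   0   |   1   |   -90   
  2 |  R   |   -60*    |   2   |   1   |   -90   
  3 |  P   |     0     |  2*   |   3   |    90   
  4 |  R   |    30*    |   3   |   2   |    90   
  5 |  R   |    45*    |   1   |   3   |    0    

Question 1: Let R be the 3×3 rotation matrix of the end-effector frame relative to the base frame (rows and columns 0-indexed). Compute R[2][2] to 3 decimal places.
End-effector z-axis (col 2 of R) = (0.3536,-0.3536,0.8660)
R[2][2] = 0.8660

0.866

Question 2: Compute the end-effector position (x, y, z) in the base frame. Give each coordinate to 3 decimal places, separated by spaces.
-10.552 0.481 5.391

after link 1: o_1 = (-0.7071, 0.7071, 0.0000)
after link 2: o_2 = (-2.4749, -0.3536, 0.8660)
after link 3: o_3 = (-4.7603, 1.9319, 2.4641)
after link 4: o_4 = (-8.1063, 1.0353, 3.4641)
after link 5: o_5 = (-10.5518, 0.4808, 5.3908)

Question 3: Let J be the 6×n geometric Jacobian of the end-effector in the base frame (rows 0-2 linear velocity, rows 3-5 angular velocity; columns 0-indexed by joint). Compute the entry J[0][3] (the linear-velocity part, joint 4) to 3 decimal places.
-2.069

axis z_3 = (-0.7071,-0.7071,0.0000); lever o_n−o_3 = (-5.7915,-1.4511,2.9267)
cross product → J_v[:, 3] = (-2.0695,2.0695,-3.0692)
J_ω[:, 3] = z_3
entry J[0][3] = -2.0695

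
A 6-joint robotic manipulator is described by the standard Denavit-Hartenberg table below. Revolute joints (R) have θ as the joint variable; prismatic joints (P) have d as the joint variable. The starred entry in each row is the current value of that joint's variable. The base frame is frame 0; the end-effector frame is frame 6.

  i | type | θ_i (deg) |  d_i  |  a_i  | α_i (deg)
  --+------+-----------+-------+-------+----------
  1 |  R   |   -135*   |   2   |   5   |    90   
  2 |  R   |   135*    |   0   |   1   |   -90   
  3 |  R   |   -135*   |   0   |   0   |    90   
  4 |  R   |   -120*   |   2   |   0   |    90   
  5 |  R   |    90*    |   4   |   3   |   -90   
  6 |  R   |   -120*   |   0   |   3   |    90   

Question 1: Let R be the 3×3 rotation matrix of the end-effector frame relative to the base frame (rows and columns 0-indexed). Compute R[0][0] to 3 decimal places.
End-effector x-axis (col 0 of R) = (0.7834,0.5334,0.3188)
R[0][0] = 0.7834

0.783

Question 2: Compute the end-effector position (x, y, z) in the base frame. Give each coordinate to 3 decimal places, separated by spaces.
after link 1: o_1 = (-3.5355, -3.5355, 2.0000)
after link 2: o_2 = (-3.0355, -3.0355, 2.7071)
after link 3: o_3 = (-3.0355, -3.0355, 2.7071)
after link 4: o_4 = (-2.7426, -4.7426, 1.7071)
after link 5: o_5 = (1.6535, -6.8106, 0.5249)
after link 6: o_6 = (4.0038, -5.2103, 1.4814)

4.004 -5.210 1.481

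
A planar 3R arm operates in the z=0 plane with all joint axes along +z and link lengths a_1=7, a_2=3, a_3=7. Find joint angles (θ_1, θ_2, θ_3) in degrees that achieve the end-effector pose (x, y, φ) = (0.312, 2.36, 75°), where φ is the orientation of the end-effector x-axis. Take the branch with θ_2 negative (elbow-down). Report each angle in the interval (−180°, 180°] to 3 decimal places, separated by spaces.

wrist centre = target − a_3·(cos φ, sin φ) = (-1.4997, -4.4015)
cos θ_2 = (21.6222−7²−3²)/(2·7·3) = -0.8661; θ_2 = -150.0128° (elbow-down)
β = atan2(-4.4015,-1.4997) = -108.8157°; ψ = atan2(-1.4994,4.4016) = -18.8116°
θ_1 = β − ψ = -90.0041°
θ_3 = φ − θ_1 − θ_2 = -44.9831° (wrapped to (-180°,180°])

-90.004 -150.013 -44.983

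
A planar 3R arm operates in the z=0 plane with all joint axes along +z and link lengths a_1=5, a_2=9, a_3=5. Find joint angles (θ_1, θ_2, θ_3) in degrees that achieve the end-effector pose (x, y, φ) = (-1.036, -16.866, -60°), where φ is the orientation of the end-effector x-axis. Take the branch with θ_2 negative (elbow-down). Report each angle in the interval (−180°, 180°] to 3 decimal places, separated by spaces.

wrist centre = target − a_3·(cos φ, sin φ) = (-3.5360, -12.5359)
cos θ_2 = (169.6514−5²−9²)/(2·5·9) = 0.7072; θ_2 = -44.9894° (elbow-down)
β = atan2(-12.5359,-3.5360) = -105.7522°; ψ = atan2(-6.3628,11.3651) = -29.2423°
θ_1 = β − ψ = -76.5099°
θ_3 = φ − θ_1 − θ_2 = 61.4993° (wrapped to (-180°,180°])

-76.510 -44.989 61.499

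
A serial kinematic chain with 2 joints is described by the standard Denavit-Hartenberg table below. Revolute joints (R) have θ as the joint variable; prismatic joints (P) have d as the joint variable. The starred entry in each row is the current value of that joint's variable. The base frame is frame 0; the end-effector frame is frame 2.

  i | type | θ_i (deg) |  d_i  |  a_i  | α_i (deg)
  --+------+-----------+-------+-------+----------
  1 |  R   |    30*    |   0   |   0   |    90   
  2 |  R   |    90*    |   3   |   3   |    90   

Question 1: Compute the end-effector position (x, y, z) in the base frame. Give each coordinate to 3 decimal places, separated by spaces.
after link 1: o_1 = (0.0000, 0.0000, 0.0000)
after link 2: o_2 = (1.5000, -2.5981, 3.0000)

1.500 -2.598 3.000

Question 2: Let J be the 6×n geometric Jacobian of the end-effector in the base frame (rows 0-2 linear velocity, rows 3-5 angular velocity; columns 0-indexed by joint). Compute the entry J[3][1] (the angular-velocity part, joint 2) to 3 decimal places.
axis z_1 = (0.5000,-0.8660,0.0000); lever o_n−o_1 = (1.5000,-2.5981,3.0000)
cross product → J_v[:, 1] = (-2.5981,-1.5000,0.0000)
J_ω[:, 1] = z_1
entry J[3][1] = 0.5000

0.500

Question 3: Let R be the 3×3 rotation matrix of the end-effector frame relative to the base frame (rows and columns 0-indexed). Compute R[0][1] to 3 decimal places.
0.500

End-effector y-axis (col 1 of R) = (0.5000,-0.8660,0.0000)
R[0][1] = 0.5000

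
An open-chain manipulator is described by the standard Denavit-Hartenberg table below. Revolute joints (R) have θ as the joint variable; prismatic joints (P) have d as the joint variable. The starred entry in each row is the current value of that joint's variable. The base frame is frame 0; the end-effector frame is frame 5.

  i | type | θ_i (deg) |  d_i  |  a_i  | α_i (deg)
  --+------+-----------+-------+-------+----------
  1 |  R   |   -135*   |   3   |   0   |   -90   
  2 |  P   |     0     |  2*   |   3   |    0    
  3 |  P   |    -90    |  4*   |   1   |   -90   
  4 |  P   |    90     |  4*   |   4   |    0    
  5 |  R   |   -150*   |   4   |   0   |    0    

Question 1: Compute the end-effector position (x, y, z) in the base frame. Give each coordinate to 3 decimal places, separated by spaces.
after link 1: o_1 = (0.0000, 0.0000, 3.0000)
after link 2: o_2 = (-0.7071, -3.5355, 3.0000)
after link 3: o_3 = (2.1213, -6.3640, 4.0000)
after link 4: o_4 = (-3.5355, -6.3640, 4.0000)
after link 5: o_5 = (-6.3640, -9.1924, 4.0000)

-6.364 -9.192 4.000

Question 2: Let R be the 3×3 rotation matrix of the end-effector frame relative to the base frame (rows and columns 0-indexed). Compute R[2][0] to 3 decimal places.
End-effector x-axis (col 0 of R) = (0.6124,-0.6124,0.5000)
R[2][0] = 0.5000

0.500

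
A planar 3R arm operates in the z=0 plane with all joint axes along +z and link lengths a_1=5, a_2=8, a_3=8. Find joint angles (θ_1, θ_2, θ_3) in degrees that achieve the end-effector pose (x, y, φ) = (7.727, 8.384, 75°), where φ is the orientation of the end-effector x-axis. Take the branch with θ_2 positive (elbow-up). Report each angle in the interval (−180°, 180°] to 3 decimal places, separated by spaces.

wrist centre = target − a_3·(cos φ, sin φ) = (5.6564, 0.6566)
cos θ_2 = (32.4265−5²−8²)/(2·5·8) = -0.7072; θ_2 = 135.0050° (elbow-up)
β = atan2(0.6566,5.6564) = 6.6212°; ψ = atan2(5.6564,-0.6573) = 96.6288°
θ_1 = β − ψ = -90.0076°
θ_3 = φ − θ_1 − θ_2 = 30.0026° (wrapped to (-180°,180°])

-90.008 135.005 30.003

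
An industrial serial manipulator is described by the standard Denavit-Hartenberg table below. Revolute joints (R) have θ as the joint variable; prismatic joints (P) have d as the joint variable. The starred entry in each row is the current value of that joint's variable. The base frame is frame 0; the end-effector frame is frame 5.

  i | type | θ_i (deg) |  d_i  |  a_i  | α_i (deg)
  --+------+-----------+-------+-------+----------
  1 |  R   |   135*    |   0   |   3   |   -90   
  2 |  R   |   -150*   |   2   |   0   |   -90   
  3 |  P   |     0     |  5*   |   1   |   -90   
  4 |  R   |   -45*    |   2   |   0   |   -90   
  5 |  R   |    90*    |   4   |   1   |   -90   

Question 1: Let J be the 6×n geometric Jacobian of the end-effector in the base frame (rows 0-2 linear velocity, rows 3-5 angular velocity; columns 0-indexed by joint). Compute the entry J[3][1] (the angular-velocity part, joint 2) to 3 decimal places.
-0.707

axis z_1 = (-0.7071,-0.7071,0.0000); lever o_n−o_1 = (0.8695,-2.2838,3.7949)
cross product → J_v[:, 1] = (-2.6834,2.6834,2.2297)
J_ω[:, 1] = z_1
entry J[3][1] = -0.7071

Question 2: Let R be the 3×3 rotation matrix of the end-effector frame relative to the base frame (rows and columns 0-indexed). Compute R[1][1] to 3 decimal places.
0.683

End-effector y-axis (col 1 of R) = (-0.6830,0.6830,0.2588)
R[1][1] = 0.6830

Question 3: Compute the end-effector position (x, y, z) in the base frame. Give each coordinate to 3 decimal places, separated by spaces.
after link 1: o_1 = (-2.1213, 2.1213, 0.0000)
after link 2: o_2 = (-3.5355, 0.7071, 0.0000)
after link 3: o_3 = (-4.6909, 1.8625, 4.8301)
after link 4: o_4 = (-3.2767, 3.2767, 4.8301)
after link 5: o_5 = (-1.2518, -0.1624, 3.7949)

-1.252 -0.162 3.795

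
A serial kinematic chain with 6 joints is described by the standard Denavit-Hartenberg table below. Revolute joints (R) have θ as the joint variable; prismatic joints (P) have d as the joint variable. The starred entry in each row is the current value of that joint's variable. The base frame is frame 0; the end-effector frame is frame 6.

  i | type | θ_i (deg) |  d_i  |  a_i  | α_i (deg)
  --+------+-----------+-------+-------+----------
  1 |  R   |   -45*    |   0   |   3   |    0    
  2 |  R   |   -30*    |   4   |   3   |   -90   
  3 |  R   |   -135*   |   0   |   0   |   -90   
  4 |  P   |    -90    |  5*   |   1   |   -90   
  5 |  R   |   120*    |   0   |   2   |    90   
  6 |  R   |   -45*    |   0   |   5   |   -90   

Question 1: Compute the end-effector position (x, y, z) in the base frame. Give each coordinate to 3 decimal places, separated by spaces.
1.875 -8.032 1.646

after link 1: o_1 = (2.1213, -2.1213, 0.0000)
after link 2: o_2 = (2.8978, -5.0191, 4.0000)
after link 3: o_3 = (2.8978, -5.0191, 4.0000)
after link 4: o_4 = (4.7788, -8.1753, 7.5355)
after link 5: o_5 = (3.4959, -7.2511, 6.3108)
after link 6: o_6 = (1.8750, -8.0322, 1.6457)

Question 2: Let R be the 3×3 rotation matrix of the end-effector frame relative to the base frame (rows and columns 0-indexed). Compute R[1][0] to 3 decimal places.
End-effector x-axis (col 0 of R) = (-0.3242,-0.1562,-0.9330)
R[1][0] = -0.1562

-0.156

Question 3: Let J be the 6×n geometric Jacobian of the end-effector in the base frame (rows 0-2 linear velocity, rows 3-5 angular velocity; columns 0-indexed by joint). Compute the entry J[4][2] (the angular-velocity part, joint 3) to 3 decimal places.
0.259

axis z_2 = (0.9659,0.2588,0.0000); lever o_n−o_2 = (-1.0228,-3.0131,-2.3543)
cross product → J_v[:, 2] = (-0.6093,2.2741,-2.6457)
J_ω[:, 2] = z_2
entry J[4][2] = 0.2588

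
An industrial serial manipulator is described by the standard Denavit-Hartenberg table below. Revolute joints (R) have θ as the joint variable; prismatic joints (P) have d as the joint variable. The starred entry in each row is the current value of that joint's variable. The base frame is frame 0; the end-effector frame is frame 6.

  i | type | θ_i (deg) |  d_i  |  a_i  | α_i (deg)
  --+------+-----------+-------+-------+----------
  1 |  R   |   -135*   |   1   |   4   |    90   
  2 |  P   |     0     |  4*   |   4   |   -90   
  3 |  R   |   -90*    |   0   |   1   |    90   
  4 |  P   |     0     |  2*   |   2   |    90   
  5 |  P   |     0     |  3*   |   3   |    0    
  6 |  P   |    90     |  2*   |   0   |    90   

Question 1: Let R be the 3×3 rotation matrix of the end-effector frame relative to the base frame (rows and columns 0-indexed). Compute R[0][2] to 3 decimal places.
-0.707

End-effector z-axis (col 2 of R) = (-0.7071,0.7071,-0.0000)
R[0][2] = -0.7071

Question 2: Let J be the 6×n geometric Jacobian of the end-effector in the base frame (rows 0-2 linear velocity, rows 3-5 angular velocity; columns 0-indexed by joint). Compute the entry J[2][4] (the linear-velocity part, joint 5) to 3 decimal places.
-1.000

prismatic axis z_4 = (0.0000,0.0000,-1.0000)
J_v[:, 4] = z_4; J_ω[:, 4] = (0,0,0)
entry J[2][4] = -1.0000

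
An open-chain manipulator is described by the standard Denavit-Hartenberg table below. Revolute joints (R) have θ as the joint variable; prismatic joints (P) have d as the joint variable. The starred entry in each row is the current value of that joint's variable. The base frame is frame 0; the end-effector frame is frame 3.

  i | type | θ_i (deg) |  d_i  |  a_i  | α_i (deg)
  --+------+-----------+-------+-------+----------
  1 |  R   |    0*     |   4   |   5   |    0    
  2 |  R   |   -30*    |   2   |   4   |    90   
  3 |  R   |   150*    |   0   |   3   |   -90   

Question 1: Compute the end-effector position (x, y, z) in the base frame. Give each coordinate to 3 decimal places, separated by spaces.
6.214 -0.701 7.500

after link 1: o_1 = (5.0000, 0.0000, 4.0000)
after link 2: o_2 = (8.4641, -2.0000, 6.0000)
after link 3: o_3 = (6.2141, -0.7010, 7.5000)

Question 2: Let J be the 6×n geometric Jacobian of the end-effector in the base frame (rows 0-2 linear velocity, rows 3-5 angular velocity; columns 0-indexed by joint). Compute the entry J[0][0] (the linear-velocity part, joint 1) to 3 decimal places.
axis z_0 = ẑ; lever o_n−o_0 = (6.2141,-0.7010,7.5000)
cross product → J_v[:, 0] = (0.7010,6.2141,-0.0000)
J_ω[:, 0] = z_0
entry J[0][0] = 0.7010

0.701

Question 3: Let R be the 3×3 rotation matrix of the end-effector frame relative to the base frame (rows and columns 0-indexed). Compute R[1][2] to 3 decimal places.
0.250

End-effector z-axis (col 2 of R) = (-0.4330,0.2500,-0.8660)
R[1][2] = 0.2500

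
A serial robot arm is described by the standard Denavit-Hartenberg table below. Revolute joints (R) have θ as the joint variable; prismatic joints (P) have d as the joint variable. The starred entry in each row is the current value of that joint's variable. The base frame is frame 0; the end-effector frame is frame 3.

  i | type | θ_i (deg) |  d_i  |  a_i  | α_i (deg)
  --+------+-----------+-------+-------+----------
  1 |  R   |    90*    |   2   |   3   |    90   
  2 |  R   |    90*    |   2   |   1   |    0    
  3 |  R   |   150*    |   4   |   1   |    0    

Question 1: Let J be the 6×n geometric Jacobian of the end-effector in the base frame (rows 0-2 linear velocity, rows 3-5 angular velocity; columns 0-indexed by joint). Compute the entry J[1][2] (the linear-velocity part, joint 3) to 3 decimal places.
axis z_2 = (1.0000,-0.0000,0.0000); lever o_n−o_2 = (4.0000,-0.5000,-0.8660)
cross product → J_v[:, 2] = (0.0000,0.8660,-0.5000)
J_ω[:, 2] = z_2
entry J[1][2] = 0.8660

0.866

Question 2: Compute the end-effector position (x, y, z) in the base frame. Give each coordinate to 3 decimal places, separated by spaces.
after link 1: o_1 = (0.0000, 3.0000, 2.0000)
after link 2: o_2 = (2.0000, 3.0000, 3.0000)
after link 3: o_3 = (6.0000, 2.5000, 2.1340)

6.000 2.500 2.134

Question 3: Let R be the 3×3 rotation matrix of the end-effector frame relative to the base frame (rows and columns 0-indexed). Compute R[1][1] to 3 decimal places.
End-effector y-axis (col 1 of R) = (0.0000,0.8660,-0.5000)
R[1][1] = 0.8660

0.866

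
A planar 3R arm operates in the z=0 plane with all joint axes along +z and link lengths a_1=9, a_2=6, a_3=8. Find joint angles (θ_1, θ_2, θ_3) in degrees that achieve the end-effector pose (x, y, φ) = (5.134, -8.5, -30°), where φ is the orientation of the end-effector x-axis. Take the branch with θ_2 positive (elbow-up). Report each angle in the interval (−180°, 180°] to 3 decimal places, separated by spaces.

-150.000 150.000 -30.000

wrist centre = target − a_3·(cos φ, sin φ) = (-1.7942, -4.5000)
cos θ_2 = (23.4692−9²−6²)/(2·9·6) = -0.8660; θ_2 = 150.0001° (elbow-up)
β = atan2(-4.5000,-1.7942) = -111.7378°; ψ = atan2(3.0000,3.8038) = 38.2619°
θ_1 = β − ψ = -149.9997°
θ_3 = φ − θ_1 − θ_2 = -30.0004° (wrapped to (-180°,180°])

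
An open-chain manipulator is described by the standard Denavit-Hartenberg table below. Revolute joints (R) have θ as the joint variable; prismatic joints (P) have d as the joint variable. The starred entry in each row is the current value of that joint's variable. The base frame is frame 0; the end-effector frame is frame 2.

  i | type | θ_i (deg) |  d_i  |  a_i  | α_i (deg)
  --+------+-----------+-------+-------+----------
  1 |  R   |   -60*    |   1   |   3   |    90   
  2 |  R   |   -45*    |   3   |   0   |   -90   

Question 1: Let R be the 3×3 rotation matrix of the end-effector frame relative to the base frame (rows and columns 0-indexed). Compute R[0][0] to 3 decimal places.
End-effector x-axis (col 0 of R) = (0.3536,-0.6124,-0.7071)
R[0][0] = 0.3536

0.354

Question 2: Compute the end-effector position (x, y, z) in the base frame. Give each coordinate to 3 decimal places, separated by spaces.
-1.098 -4.098 1.000

after link 1: o_1 = (1.5000, -2.5981, 1.0000)
after link 2: o_2 = (-1.0981, -4.0981, 1.0000)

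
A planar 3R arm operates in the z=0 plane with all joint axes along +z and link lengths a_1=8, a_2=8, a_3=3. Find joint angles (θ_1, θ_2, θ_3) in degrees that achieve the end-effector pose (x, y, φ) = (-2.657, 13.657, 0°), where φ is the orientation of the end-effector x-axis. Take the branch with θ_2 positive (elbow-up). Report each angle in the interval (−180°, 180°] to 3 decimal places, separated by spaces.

wrist centre = target − a_3·(cos φ, sin φ) = (-5.6570, 13.6570)
cos θ_2 = (218.5153−8²−8²)/(2·8·8) = 0.7072; θ_2 = 44.9964° (elbow-up)
β = atan2(13.6570,-5.6570) = 112.5003°; ψ = atan2(5.6565,13.6572) = 22.4982°
θ_1 = β − ψ = 90.0021°
θ_3 = φ − θ_1 − θ_2 = -134.9985° (wrapped to (-180°,180°])

90.002 44.996 -134.999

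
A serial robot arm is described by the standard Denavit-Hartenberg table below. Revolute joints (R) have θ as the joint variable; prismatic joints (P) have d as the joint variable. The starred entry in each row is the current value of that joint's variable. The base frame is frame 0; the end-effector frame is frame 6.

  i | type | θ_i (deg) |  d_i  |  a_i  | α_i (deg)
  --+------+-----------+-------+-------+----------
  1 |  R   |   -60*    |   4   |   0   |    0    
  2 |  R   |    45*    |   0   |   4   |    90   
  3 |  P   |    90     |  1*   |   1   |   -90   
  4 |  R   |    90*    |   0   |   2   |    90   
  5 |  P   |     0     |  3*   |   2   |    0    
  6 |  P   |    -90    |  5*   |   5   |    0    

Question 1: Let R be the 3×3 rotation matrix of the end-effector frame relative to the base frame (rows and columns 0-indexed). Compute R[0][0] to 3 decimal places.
0.966

End-effector x-axis (col 0 of R) = (0.9659,-0.2588,0.0000)
R[0][0] = 0.9659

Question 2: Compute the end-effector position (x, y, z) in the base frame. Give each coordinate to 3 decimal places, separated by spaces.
9.470 0.568 13.000

after link 1: o_1 = (0.0000, 0.0000, 4.0000)
after link 2: o_2 = (3.8637, -1.0353, 4.0000)
after link 3: o_3 = (3.6049, -2.0012, 5.0000)
after link 4: o_4 = (4.1225, -0.0694, 5.0000)
after link 5: o_5 = (4.6402, 1.8625, 8.0000)
after link 6: o_6 = (9.4698, 0.5684, 13.0000)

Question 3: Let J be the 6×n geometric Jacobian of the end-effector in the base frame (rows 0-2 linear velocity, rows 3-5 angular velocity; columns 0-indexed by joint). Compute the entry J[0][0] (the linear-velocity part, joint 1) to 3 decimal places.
-0.568

axis z_0 = ẑ; lever o_n−o_0 = (9.4698,0.5684,13.0000)
cross product → J_v[:, 0] = (-0.5684,9.4698,0.0000)
J_ω[:, 0] = z_0
entry J[0][0] = -0.5684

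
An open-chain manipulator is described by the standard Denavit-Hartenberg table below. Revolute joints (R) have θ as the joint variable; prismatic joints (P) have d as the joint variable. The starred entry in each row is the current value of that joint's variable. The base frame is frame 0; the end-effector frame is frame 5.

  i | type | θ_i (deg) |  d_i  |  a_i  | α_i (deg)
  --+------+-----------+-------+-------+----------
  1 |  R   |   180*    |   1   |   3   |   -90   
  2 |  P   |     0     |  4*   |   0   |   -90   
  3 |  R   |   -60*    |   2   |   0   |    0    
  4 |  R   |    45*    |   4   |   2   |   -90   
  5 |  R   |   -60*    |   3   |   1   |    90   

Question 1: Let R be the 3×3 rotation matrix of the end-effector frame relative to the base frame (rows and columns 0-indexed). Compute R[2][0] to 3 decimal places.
End-effector x-axis (col 0 of R) = (-0.4830,-0.1294,-0.8660)
R[2][0] = -0.8660

-0.866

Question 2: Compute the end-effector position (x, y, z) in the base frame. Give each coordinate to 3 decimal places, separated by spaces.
-6.191 -1.749 -5.866

after link 1: o_1 = (-3.0000, 0.0000, 1.0000)
after link 2: o_2 = (-3.0000, -4.0000, 1.0000)
after link 3: o_3 = (-3.0000, -4.0000, -1.0000)
after link 4: o_4 = (-4.9319, -4.5176, -5.0000)
after link 5: o_5 = (-6.1913, -1.7493, -5.8660)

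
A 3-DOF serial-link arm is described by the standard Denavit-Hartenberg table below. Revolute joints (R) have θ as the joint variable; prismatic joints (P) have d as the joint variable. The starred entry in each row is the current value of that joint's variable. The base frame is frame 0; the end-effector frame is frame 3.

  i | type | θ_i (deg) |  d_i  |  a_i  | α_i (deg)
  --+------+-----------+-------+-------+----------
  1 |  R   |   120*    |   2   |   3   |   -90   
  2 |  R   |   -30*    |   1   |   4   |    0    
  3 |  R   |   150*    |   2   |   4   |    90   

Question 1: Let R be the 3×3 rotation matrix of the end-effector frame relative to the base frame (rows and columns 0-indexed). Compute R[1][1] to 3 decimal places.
-0.500

End-effector y-axis (col 1 of R) = (-0.8660,-0.5000,0.0000)
R[1][1] = -0.5000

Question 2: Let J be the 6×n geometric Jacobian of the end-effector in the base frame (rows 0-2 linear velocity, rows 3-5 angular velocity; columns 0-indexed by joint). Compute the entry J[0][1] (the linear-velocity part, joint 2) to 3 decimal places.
0.732

axis z_1 = (-0.8660,-0.5000,0.0000); lever o_n−o_1 = (-3.3301,-0.2321,-1.4641)
cross product → J_v[:, 1] = (0.7321,-1.2679,-1.4641)
J_ω[:, 1] = z_1
entry J[0][1] = 0.7321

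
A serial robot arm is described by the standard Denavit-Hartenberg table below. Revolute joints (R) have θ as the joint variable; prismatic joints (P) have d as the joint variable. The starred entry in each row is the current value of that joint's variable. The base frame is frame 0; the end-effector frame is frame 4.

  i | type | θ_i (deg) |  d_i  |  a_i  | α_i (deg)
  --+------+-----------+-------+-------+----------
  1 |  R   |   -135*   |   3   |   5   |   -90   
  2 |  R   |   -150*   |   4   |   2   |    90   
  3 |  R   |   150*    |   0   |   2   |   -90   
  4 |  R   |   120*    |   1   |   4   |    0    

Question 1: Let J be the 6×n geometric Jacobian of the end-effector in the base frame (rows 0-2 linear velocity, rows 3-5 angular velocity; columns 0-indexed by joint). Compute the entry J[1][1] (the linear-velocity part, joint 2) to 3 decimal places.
axis z_1 = (0.7071,-0.7071,0.0000); lever o_n−o_1 = (1.9099,-2.5222,3.7500)
cross product → J_v[:, 1] = (-2.6517,-2.6517,-0.4330)
J_ω[:, 1] = z_1
entry J[1][1] = -2.6517

-2.652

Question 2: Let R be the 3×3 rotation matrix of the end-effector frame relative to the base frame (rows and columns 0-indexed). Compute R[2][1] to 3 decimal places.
End-effector y-axis (col 1 of R) = (0.3299,0.9422,-0.0580)
R[2][1] = -0.0580

-0.058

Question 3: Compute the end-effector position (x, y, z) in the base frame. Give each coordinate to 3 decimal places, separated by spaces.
after link 1: o_1 = (-3.5355, -3.5355, 3.0000)
after link 2: o_2 = (0.5176, -5.1392, 4.0000)
after link 3: o_3 = (0.1641, -6.9070, 3.1340)
after link 4: o_4 = (-1.6257, -6.0578, 6.7500)

-1.626 -6.058 6.750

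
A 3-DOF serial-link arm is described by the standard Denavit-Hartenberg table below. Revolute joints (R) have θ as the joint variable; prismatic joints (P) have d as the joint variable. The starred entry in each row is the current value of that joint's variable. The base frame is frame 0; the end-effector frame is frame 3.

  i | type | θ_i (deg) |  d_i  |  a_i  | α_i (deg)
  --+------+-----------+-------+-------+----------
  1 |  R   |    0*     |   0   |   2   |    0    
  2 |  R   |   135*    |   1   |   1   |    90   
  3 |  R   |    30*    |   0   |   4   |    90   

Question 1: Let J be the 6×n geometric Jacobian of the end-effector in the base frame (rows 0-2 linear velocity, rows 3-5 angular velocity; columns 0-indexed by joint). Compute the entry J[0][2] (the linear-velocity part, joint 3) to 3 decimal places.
axis z_2 = (0.7071,0.7071,0.0000); lever o_n−o_2 = (-2.4495,2.4495,2.0000)
cross product → J_v[:, 2] = (1.4142,-1.4142,3.4641)
J_ω[:, 2] = z_2
entry J[0][2] = 1.4142

1.414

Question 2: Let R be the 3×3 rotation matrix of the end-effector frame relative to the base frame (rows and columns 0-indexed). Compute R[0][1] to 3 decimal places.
End-effector y-axis (col 1 of R) = (0.7071,0.7071,0.0000)
R[0][1] = 0.7071

0.707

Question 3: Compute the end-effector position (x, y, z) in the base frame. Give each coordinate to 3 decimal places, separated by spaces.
after link 1: o_1 = (2.0000, 0.0000, 0.0000)
after link 2: o_2 = (1.2929, 0.7071, 1.0000)
after link 3: o_3 = (-1.1566, 3.1566, 3.0000)

-1.157 3.157 3.000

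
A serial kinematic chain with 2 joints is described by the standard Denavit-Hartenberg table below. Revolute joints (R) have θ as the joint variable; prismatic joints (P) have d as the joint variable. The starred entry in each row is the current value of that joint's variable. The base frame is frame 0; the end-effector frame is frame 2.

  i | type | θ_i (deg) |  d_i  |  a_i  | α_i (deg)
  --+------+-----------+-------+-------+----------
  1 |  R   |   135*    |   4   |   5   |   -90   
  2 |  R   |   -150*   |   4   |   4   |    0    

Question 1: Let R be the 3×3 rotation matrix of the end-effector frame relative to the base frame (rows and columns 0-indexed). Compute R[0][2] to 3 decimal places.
End-effector z-axis (col 2 of R) = (-0.7071,-0.7071,0.0000)
R[0][2] = -0.7071

-0.707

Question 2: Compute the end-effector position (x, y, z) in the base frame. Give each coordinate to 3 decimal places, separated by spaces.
after link 1: o_1 = (-3.5355, 3.5355, 4.0000)
after link 2: o_2 = (-3.9145, -1.7424, 6.0000)

-3.914 -1.742 6.000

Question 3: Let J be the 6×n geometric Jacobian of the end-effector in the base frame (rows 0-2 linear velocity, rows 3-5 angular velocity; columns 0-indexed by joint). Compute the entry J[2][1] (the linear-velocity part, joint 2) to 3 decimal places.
3.464

axis z_1 = (-0.7071,-0.7071,0.0000); lever o_n−o_1 = (-0.3789,-5.2779,2.0000)
cross product → J_v[:, 1] = (-1.4142,1.4142,3.4641)
J_ω[:, 1] = z_1
entry J[2][1] = 3.4641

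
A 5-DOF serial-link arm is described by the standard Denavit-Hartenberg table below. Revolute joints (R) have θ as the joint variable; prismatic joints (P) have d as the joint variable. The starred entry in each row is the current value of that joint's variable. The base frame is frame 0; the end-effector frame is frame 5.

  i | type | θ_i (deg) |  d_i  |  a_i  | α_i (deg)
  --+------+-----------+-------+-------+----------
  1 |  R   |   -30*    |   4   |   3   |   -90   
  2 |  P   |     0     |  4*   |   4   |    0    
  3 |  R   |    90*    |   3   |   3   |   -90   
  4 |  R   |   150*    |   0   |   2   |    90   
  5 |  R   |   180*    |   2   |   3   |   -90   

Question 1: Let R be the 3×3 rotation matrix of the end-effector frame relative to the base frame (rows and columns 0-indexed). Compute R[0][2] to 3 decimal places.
0.866

End-effector z-axis (col 2 of R) = (0.8660,-0.5000,-0.0000)
R[0][2] = 0.8660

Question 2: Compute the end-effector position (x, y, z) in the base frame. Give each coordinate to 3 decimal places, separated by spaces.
8.946 1.495 -0.866

after link 1: o_1 = (2.5981, -1.5000, 4.0000)
after link 2: o_2 = (8.0622, -0.0359, 4.0000)
after link 3: o_3 = (9.5622, 2.5622, 1.0000)
after link 4: o_4 = (9.0622, 1.6962, 2.7321)
after link 5: o_5 = (8.9462, 1.4952, -0.8660)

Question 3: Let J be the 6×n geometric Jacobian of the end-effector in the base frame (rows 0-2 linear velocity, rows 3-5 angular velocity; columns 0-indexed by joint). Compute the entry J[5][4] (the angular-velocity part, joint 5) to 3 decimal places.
axis z_4 = (-0.4330,-0.7500,-0.5000); lever o_n−o_4 = (-0.1160,-0.2010,-3.5981)
cross product → J_v[:, 4] = (2.5981,-1.5000,-0.0000)
J_ω[:, 4] = z_4
entry J[5][4] = -0.5000

-0.500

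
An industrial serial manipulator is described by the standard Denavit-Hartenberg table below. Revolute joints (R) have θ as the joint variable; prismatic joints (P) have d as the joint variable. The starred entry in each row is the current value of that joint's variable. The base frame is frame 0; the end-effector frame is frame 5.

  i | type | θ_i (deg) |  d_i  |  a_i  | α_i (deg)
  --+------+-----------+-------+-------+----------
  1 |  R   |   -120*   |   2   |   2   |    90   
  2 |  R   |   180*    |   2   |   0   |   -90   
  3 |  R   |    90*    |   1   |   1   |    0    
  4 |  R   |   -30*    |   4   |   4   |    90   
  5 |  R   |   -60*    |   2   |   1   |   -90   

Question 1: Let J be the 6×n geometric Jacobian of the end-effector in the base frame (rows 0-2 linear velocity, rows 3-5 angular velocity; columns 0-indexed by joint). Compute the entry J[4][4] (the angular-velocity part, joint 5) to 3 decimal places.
axis z_4 = (-0.0000,1.0000,0.0000); lever o_n−o_4 = (0.5000,2.0000,0.8660)
cross product → J_v[:, 4] = (0.8660,0.0000,-0.5000)
J_ω[:, 4] = z_4
entry J[4][4] = 1.0000

1.000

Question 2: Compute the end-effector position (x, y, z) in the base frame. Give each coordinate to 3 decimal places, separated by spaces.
2.634 0.768 -2.134

after link 1: o_1 = (-1.0000, -1.7321, 2.0000)
after link 2: o_2 = (-2.7321, -0.7321, 2.0000)
after link 3: o_3 = (-1.8660, -1.2321, 1.0000)
after link 4: o_4 = (2.1340, -1.2321, -3.0000)
after link 5: o_5 = (2.6340, 0.7679, -2.1340)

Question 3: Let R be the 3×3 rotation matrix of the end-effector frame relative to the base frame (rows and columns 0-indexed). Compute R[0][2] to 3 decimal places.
End-effector z-axis (col 2 of R) = (0.8660,0.0000,-0.5000)
R[0][2] = 0.8660

0.866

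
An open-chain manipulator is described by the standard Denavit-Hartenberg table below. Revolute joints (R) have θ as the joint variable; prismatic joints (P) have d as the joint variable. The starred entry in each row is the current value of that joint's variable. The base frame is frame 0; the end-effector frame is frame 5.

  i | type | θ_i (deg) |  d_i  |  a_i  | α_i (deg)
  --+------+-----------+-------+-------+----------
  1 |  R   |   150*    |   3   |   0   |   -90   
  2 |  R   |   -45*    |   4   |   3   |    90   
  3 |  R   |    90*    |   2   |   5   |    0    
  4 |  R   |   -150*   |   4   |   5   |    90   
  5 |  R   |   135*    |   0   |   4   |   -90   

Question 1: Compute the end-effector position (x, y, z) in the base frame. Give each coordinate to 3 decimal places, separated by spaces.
-0.655 -7.842 12.132

after link 1: o_1 = (0.0000, 0.0000, 3.0000)
after link 2: o_2 = (-3.8371, -2.4034, 5.1213)
after link 3: o_3 = (-5.1124, -7.4407, 6.5355)
after link 4: o_4 = (-2.0288, -4.2210, 11.1317)
after link 5: o_5 = (-0.6554, -7.8423, 12.1317)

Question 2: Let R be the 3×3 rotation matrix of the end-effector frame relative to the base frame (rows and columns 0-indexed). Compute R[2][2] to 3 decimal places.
-0.750

End-effector z-axis (col 2 of R) = (-0.5227,-0.4053,-0.7500)
R[2][2] = -0.7500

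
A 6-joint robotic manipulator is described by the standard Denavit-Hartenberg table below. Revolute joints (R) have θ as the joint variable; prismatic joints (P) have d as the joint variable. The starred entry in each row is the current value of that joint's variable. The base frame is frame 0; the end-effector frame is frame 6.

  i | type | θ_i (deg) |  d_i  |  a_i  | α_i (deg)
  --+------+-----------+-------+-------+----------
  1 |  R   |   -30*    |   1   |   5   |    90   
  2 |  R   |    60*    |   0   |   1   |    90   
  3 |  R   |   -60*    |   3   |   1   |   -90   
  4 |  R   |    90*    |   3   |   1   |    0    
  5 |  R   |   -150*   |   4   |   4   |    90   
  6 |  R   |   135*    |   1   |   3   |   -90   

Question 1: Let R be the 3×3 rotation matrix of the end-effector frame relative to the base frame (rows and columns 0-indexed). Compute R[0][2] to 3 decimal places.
End-effector z-axis (col 2 of R) = (-0.7773,0.5035,-0.3772)
R[0][2] = -0.7773

-0.777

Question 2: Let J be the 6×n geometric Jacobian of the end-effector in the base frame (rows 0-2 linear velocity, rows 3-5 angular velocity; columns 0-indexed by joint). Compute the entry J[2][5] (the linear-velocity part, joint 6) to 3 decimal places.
-1.132

axis z_5 = (-0.1875,-0.7578,-0.6250); lever o_n−o_5 = (-1.9891,-2.0030,1.4253)
cross product → J_v[:, 5] = (-2.3319,1.5104,-1.1317)
J_ω[:, 5] = z_5
entry J[2][5] = -1.1317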